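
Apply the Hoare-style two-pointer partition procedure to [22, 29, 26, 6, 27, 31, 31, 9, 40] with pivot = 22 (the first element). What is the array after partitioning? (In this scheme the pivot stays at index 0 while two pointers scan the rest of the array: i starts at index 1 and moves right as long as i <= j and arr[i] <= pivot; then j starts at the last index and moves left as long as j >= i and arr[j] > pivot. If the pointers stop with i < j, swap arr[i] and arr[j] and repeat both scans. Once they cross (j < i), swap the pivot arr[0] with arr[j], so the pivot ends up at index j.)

Hoare-style two-pointer partition with pivot = 22:

Initial array: [22, 29, 26, 6, 27, 31, 31, 9, 40]

Pointers start at i = 1, j = 8.
i stops at index 1 (arr[1]=29 > 22), j stops at index 7 (arr[7]=9 <= 22): swap arr[1] and arr[7], array becomes [22, 9, 26, 6, 27, 31, 31, 29, 40]
i stops at index 2 (arr[2]=26 > 22), j stops at index 3 (arr[3]=6 <= 22): swap arr[2] and arr[3], array becomes [22, 9, 6, 26, 27, 31, 31, 29, 40]
i ends at 3, j ends at 2: the pointers have crossed (j < i), so scanning stops.

Swap pivot arr[0] with arr[2] to place pivot at position 2: [6, 9, 22, 26, 27, 31, 31, 29, 40]
Pivot position: 2

After partitioning with pivot 22, the array becomes [6, 9, 22, 26, 27, 31, 31, 29, 40]. The pivot is placed at index 2. All elements to the left of the pivot are <= 22, and all elements to the right are > 22.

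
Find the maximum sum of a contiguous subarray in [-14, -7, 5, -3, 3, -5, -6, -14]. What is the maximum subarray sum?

Using Kadane's algorithm on [-14, -7, 5, -3, 3, -5, -6, -14]:

Scanning through the array:
Position 1 (value -7): max_ending_here = -7, max_so_far = -7
Position 2 (value 5): max_ending_here = 5, max_so_far = 5
Position 3 (value -3): max_ending_here = 2, max_so_far = 5
Position 4 (value 3): max_ending_here = 5, max_so_far = 5
Position 5 (value -5): max_ending_here = 0, max_so_far = 5
Position 6 (value -6): max_ending_here = -6, max_so_far = 5
Position 7 (value -14): max_ending_here = -14, max_so_far = 5

Maximum subarray: [5]
Maximum sum: 5

The maximum subarray is [5] with sum 5. This subarray runs from index 2 to index 2.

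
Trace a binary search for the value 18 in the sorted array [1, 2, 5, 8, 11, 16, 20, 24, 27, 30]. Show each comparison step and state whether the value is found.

Binary search for 18 in [1, 2, 5, 8, 11, 16, 20, 24, 27, 30]:

lo=0, hi=9, mid=4, arr[mid]=11 -> 11 < 18, search right half
lo=5, hi=9, mid=7, arr[mid]=24 -> 24 > 18, search left half
lo=5, hi=6, mid=5, arr[mid]=16 -> 16 < 18, search right half
lo=6, hi=6, mid=6, arr[mid]=20 -> 20 > 18, search left half
lo=6 > hi=5, target 18 not found

Binary search determines that 18 is not in the array after 4 comparisons. The search space was exhausted without finding the target.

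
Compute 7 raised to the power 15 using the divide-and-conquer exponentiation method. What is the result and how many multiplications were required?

Computing 7^15 by squaring (build up from 7^1; each line after the first costs one multiplication):

7^1 = 7
7^2 = (7^1)^2 = 7^2 = 49
7^3 = 7 * 7^2 = 7 * 49 = 343
7^6 = (7^3)^2 = 343^2 = 117649
7^7 = 7 * 7^6 = 7 * 117649 = 823543
7^14 = (7^7)^2 = 823543^2 = 678223072849
7^15 = 7 * 7^14 = 7 * 678223072849 = 4747561509943

Result: 4747561509943
Multiplications needed: 6 (6 lines after 7^1)

7^15 = 4747561509943. Using exponentiation by squaring, this requires 6 multiplications. The key idea: if the exponent is even, square the half-power; if odd, multiply by the base once.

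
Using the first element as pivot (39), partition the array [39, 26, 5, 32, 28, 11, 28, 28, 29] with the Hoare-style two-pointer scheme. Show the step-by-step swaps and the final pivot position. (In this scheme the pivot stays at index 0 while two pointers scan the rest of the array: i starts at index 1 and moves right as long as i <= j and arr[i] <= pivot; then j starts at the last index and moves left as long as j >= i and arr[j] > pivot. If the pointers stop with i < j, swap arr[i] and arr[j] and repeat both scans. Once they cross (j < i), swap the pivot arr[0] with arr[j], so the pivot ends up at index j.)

Hoare-style two-pointer partition with pivot = 39:

Initial array: [39, 26, 5, 32, 28, 11, 28, 28, 29]

Pointers start at i = 1, j = 8.
i ends at 9, j ends at 8: the pointers have crossed (j < i), so scanning stops.

Swap pivot arr[0] with arr[8] to place pivot at position 8: [29, 26, 5, 32, 28, 11, 28, 28, 39]
Pivot position: 8

After partitioning with pivot 39, the array becomes [29, 26, 5, 32, 28, 11, 28, 28, 39]. The pivot is placed at index 8. All elements to the left of the pivot are <= 39, and all elements to the right are > 39.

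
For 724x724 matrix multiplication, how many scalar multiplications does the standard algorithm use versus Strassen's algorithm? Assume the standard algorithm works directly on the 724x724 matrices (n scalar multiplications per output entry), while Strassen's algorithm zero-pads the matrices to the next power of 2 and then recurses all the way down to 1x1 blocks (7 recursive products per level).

Matrix multiplication for 724x724 matrices:

Strassen's algorithm requires power-of-2 dimensions. Pad 724x724 to 1024x1024 (next power of 2).

Standard algorithm: 724^3 = 379503424 multiplications
Strassen's algorithm: 7^(log2(1024)) = 7^10 = 282475249 multiplications
Savings: 379503424 - 282475249 = 97028175 multiplications

Standard: 379503424 multiplications (724^3). Strassen: 282475249 multiplications (7^10, after padding to 1024x1024). Strassen reduces 8 recursive multiplications to 7 at each level.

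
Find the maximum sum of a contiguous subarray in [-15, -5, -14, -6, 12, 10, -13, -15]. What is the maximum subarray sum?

Using Kadane's algorithm on [-15, -5, -14, -6, 12, 10, -13, -15]:

Scanning through the array:
Position 1 (value -5): max_ending_here = -5, max_so_far = -5
Position 2 (value -14): max_ending_here = -14, max_so_far = -5
Position 3 (value -6): max_ending_here = -6, max_so_far = -5
Position 4 (value 12): max_ending_here = 12, max_so_far = 12
Position 5 (value 10): max_ending_here = 22, max_so_far = 22
Position 6 (value -13): max_ending_here = 9, max_so_far = 22
Position 7 (value -15): max_ending_here = -6, max_so_far = 22

Maximum subarray: [12, 10]
Maximum sum: 22

The maximum subarray is [12, 10] with sum 22. This subarray runs from index 4 to index 5.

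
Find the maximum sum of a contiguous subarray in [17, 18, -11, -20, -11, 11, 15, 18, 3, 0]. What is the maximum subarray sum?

Using Kadane's algorithm on [17, 18, -11, -20, -11, 11, 15, 18, 3, 0]:

Scanning through the array:
Position 1 (value 18): max_ending_here = 35, max_so_far = 35
Position 2 (value -11): max_ending_here = 24, max_so_far = 35
Position 3 (value -20): max_ending_here = 4, max_so_far = 35
Position 4 (value -11): max_ending_here = -7, max_so_far = 35
Position 5 (value 11): max_ending_here = 11, max_so_far = 35
Position 6 (value 15): max_ending_here = 26, max_so_far = 35
Position 7 (value 18): max_ending_here = 44, max_so_far = 44
Position 8 (value 3): max_ending_here = 47, max_so_far = 47
Position 9 (value 0): max_ending_here = 47, max_so_far = 47

Maximum subarray: [11, 15, 18, 3]
Maximum sum: 47

The maximum subarray is [11, 15, 18, 3] with sum 47. This subarray runs from index 5 to index 8.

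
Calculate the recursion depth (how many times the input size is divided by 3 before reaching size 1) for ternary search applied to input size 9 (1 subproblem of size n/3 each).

For divide and conquer with division factor 3:

Problem sizes at each level:
Level 0: 9
Level 1: 3
Level 2: 1

The root is level 0 and the size-1 base case is level 2 (the tree spans levels 0 through 2, i.e. 3 levels counting the root), so the depth is the number of divisions: log_3(9) = 2

The recursion tree depth is log_3(9) = 2. At each level, the problem size is divided by 3, so it takes 2 divisions to reduce to a base case of size 1. The algorithm makes 1 recursive call at each level.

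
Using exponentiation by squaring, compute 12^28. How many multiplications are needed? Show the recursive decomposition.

Computing 12^28 by squaring (build up from 12^1; each line after the first costs one multiplication):

12^1 = 12
12^2 = (12^1)^2 = 12^2 = 144
12^3 = 12 * 12^2 = 12 * 144 = 1728
12^6 = (12^3)^2 = 1728^2 = 2985984
12^7 = 12 * 12^6 = 12 * 2985984 = 35831808
12^14 = (12^7)^2 = 35831808^2 = 1283918464548864
12^28 = (12^14)^2 = 1283918464548864^2 = 1648446623609512543951043690496

Result: 1648446623609512543951043690496
Multiplications needed: 6 (6 lines after 12^1)

12^28 = 1648446623609512543951043690496. Using exponentiation by squaring, this requires 6 multiplications. The key idea: if the exponent is even, square the half-power; if odd, multiply by the base once.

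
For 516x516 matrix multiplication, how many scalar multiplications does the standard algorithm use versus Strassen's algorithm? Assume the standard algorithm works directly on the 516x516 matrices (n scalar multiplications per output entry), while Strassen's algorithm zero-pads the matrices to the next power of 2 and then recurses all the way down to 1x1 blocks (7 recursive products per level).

Matrix multiplication for 516x516 matrices:

Strassen's algorithm requires power-of-2 dimensions. Pad 516x516 to 1024x1024 (next power of 2).

Standard algorithm: 516^3 = 137388096 multiplications
Strassen's algorithm: 7^(log2(1024)) = 7^10 = 282475249 multiplications
Difference: 137388096 - 282475249 = -145087153 (Strassen uses MORE here due to padding overhead — for small or just-over-power-of-2 n, padding can outweigh the per-level savings)

Standard: 137388096 multiplications (516^3). Strassen: 282475249 multiplications (7^10, after padding to 1024x1024). Strassen reduces 8 recursive multiplications to 7 at each level.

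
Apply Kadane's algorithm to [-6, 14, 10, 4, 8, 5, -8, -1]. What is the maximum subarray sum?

Using Kadane's algorithm on [-6, 14, 10, 4, 8, 5, -8, -1]:

Scanning through the array:
Position 1 (value 14): max_ending_here = 14, max_so_far = 14
Position 2 (value 10): max_ending_here = 24, max_so_far = 24
Position 3 (value 4): max_ending_here = 28, max_so_far = 28
Position 4 (value 8): max_ending_here = 36, max_so_far = 36
Position 5 (value 5): max_ending_here = 41, max_so_far = 41
Position 6 (value -8): max_ending_here = 33, max_so_far = 41
Position 7 (value -1): max_ending_here = 32, max_so_far = 41

Maximum subarray: [14, 10, 4, 8, 5]
Maximum sum: 41

The maximum subarray is [14, 10, 4, 8, 5] with sum 41. This subarray runs from index 1 to index 5.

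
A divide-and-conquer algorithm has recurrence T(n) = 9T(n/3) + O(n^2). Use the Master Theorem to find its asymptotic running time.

Master Theorem for T(n) = 9T(n/3) + O(n^2):

a = 9, b = 3, c = 2
log_b(a) = log_3(9) = 2.0000

Case 2: c = 2 = log_3(9) = 2.0000
T(n) = O(n^2 log n) = O(n^2 log n)

For T(n) = 9T(n/3) + O(n^2): log_3(9) = 2.0000. This is Case 2 of the Master Theorem (c = log_b(a), equal work at all levels), giving O(n^2 log n).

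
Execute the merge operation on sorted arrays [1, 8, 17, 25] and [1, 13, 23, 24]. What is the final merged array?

Merging process:

Compare 1 vs 1: take 1 from left. Merged: [1]
Compare 8 vs 1: take 1 from right. Merged: [1, 1]
Compare 8 vs 13: take 8 from left. Merged: [1, 1, 8]
Compare 17 vs 13: take 13 from right. Merged: [1, 1, 8, 13]
Compare 17 vs 23: take 17 from left. Merged: [1, 1, 8, 13, 17]
Compare 25 vs 23: take 23 from right. Merged: [1, 1, 8, 13, 17, 23]
Compare 25 vs 24: take 24 from right. Merged: [1, 1, 8, 13, 17, 23, 24]
Append remaining from left: [25]. Merged: [1, 1, 8, 13, 17, 23, 24, 25]

Final merged array: [1, 1, 8, 13, 17, 23, 24, 25]
Total comparisons: 7

The merged array is [1, 1, 8, 13, 17, 23, 24, 25], requiring 7 comparisons. The merge step runs in O(n) time where n is the total number of elements.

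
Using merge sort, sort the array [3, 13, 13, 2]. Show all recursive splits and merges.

Merge sort trace:

Split: [3, 13, 13, 2] -> [3, 13] and [13, 2]
  Split: [3, 13] -> [3] and [13]
  Merge: [3] + [13] -> [3, 13]
  Split: [13, 2] -> [13] and [2]
  Merge: [13] + [2] -> [2, 13]
Merge: [3, 13] + [2, 13] -> [2, 3, 13, 13]

Final sorted array: [2, 3, 13, 13]

The merge sort proceeds by recursively splitting the array and merging sorted halves.
After all merges, the sorted array is [2, 3, 13, 13].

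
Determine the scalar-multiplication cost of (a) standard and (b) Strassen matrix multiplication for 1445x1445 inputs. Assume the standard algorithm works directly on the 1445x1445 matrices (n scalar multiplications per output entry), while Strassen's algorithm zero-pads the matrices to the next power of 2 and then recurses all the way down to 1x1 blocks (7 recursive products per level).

Matrix multiplication for 1445x1445 matrices:

Strassen's algorithm requires power-of-2 dimensions. Pad 1445x1445 to 2048x2048 (next power of 2).

Standard algorithm: 1445^3 = 3017196125 multiplications
Strassen's algorithm: 7^(log2(2048)) = 7^11 = 1977326743 multiplications
Savings: 3017196125 - 1977326743 = 1039869382 multiplications

Standard: 3017196125 multiplications (1445^3). Strassen: 1977326743 multiplications (7^11, after padding to 2048x2048). Strassen reduces 8 recursive multiplications to 7 at each level.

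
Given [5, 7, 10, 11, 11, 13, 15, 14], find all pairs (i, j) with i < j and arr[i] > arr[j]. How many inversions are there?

Finding inversions in [5, 7, 10, 11, 11, 13, 15, 14]:

(6, 7): arr[6]=15 > arr[7]=14

Total inversions: 1

The array has 1 inversion(s): (6,7). Each pair (i,j) satisfies i < j and arr[i] > arr[j].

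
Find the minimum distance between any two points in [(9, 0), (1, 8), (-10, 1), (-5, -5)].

Computing all pairwise distances among 4 points:

d((9, 0), (1, 8)) = 11.3137
d((9, 0), (-10, 1)) = 19.0263
d((9, 0), (-5, -5)) = 14.8661
d((1, 8), (-10, 1)) = 13.0384
d((1, 8), (-5, -5)) = 14.3178
d((-10, 1), (-5, -5)) = 7.8102 <-- minimum

Closest pair: (-10, 1) and (-5, -5) with distance 7.8102

The closest pair is (-10, 1) and (-5, -5) with Euclidean distance 7.8102. For 4 points, brute-force pairwise comparison is shown above. For large n, the divide-and-conquer algorithm (sort by x, recurse on halves, check the dividing strip) achieves O(n log n).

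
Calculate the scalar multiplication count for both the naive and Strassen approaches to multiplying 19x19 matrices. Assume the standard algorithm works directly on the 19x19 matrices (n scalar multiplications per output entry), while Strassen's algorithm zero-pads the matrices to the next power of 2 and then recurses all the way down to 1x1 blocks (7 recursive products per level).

Matrix multiplication for 19x19 matrices:

Strassen's algorithm requires power-of-2 dimensions. Pad 19x19 to 32x32 (next power of 2).

Standard algorithm: 19^3 = 6859 multiplications
Strassen's algorithm: 7^(log2(32)) = 7^5 = 16807 multiplications
Difference: 6859 - 16807 = -9948 (Strassen uses MORE here due to padding overhead — for small or just-over-power-of-2 n, padding can outweigh the per-level savings)

Standard: 6859 multiplications (19^3). Strassen: 16807 multiplications (7^5, after padding to 32x32). Strassen reduces 8 recursive multiplications to 7 at each level.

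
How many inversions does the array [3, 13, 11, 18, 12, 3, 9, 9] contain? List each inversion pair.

Finding inversions in [3, 13, 11, 18, 12, 3, 9, 9]:

(1, 2): arr[1]=13 > arr[2]=11
(1, 4): arr[1]=13 > arr[4]=12
(1, 5): arr[1]=13 > arr[5]=3
(1, 6): arr[1]=13 > arr[6]=9
(1, 7): arr[1]=13 > arr[7]=9
(2, 5): arr[2]=11 > arr[5]=3
(2, 6): arr[2]=11 > arr[6]=9
(2, 7): arr[2]=11 > arr[7]=9
(3, 4): arr[3]=18 > arr[4]=12
(3, 5): arr[3]=18 > arr[5]=3
(3, 6): arr[3]=18 > arr[6]=9
(3, 7): arr[3]=18 > arr[7]=9
(4, 5): arr[4]=12 > arr[5]=3
(4, 6): arr[4]=12 > arr[6]=9
(4, 7): arr[4]=12 > arr[7]=9

Total inversions: 15

The array has 15 inversion(s): (1,2), (1,4), (1,5), (1,6), (1,7), (2,5), (2,6), (2,7), (3,4), (3,5), (3,6), (3,7), (4,5), (4,6), (4,7). Each pair (i,j) satisfies i < j and arr[i] > arr[j].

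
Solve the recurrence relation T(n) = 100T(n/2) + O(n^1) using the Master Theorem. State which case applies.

Master Theorem for T(n) = 100T(n/2) + O(n^1):

a = 100, b = 2, c = 1
log_b(a) = log_2(100) = 6.6439

Case 1: c = 1 < log_2(100) = 6.6439
T(n) = O(n^(log_2 100))

For T(n) = 100T(n/2) + O(n^1): log_2(100) = 6.6439. This is Case 1 of the Master Theorem (c < log_b(a), work dominated by leaves), giving O(n^(log_2 100)).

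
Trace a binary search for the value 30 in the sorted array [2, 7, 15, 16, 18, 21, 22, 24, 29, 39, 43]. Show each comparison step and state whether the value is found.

Binary search for 30 in [2, 7, 15, 16, 18, 21, 22, 24, 29, 39, 43]:

lo=0, hi=10, mid=5, arr[mid]=21 -> 21 < 30, search right half
lo=6, hi=10, mid=8, arr[mid]=29 -> 29 < 30, search right half
lo=9, hi=10, mid=9, arr[mid]=39 -> 39 > 30, search left half
lo=9 > hi=8, target 30 not found

Binary search determines that 30 is not in the array after 3 comparisons. The search space was exhausted without finding the target.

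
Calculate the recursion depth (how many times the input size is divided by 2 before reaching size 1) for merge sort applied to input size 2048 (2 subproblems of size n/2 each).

For divide and conquer with division factor 2:

Problem sizes at each level:
Level 0: 2048
Level 1: 1024
Level 2: 512
Level 3: 256
Level 4: 128
Level 5: 64
Level 6: 32
Level 7: 16
Level 8: 8
Level 9: 4
Level 10: 2
Level 11: 1

The root is level 0 and the size-1 base case is level 11 (the tree spans levels 0 through 11, i.e. 12 levels counting the root), so the depth is the number of divisions: log_2(2048) = 11

The recursion tree depth is log_2(2048) = 11. At each level, the problem size is divided by 2, so it takes 11 divisions to reduce to a base case of size 1. The algorithm makes 2 recursive calls at each level.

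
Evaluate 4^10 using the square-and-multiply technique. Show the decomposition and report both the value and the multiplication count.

Computing 4^10 by squaring (build up from 4^1; each line after the first costs one multiplication):

4^1 = 4
4^2 = (4^1)^2 = 4^2 = 16
4^4 = (4^2)^2 = 16^2 = 256
4^5 = 4 * 4^4 = 4 * 256 = 1024
4^10 = (4^5)^2 = 1024^2 = 1048576

Result: 1048576
Multiplications needed: 4 (4 lines after 4^1)

4^10 = 1048576. Using exponentiation by squaring, this requires 4 multiplications. The key idea: if the exponent is even, square the half-power; if odd, multiply by the base once.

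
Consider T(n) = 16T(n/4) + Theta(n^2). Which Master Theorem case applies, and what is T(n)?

Master Theorem for T(n) = 16T(n/4) + O(n^2):

a = 16, b = 4, c = 2
log_b(a) = log_4(16) = 2.0000

Case 2: c = 2 = log_4(16) = 2.0000
T(n) = O(n^2 log n) = O(n^2 log n)

For T(n) = 16T(n/4) + O(n^2): log_4(16) = 2.0000. This is Case 2 of the Master Theorem (c = log_b(a), equal work at all levels), giving O(n^2 log n).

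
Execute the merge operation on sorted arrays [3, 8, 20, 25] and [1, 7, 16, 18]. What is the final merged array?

Merging process:

Compare 3 vs 1: take 1 from right. Merged: [1]
Compare 3 vs 7: take 3 from left. Merged: [1, 3]
Compare 8 vs 7: take 7 from right. Merged: [1, 3, 7]
Compare 8 vs 16: take 8 from left. Merged: [1, 3, 7, 8]
Compare 20 vs 16: take 16 from right. Merged: [1, 3, 7, 8, 16]
Compare 20 vs 18: take 18 from right. Merged: [1, 3, 7, 8, 16, 18]
Append remaining from left: [20, 25]. Merged: [1, 3, 7, 8, 16, 18, 20, 25]

Final merged array: [1, 3, 7, 8, 16, 18, 20, 25]
Total comparisons: 6

The merged array is [1, 3, 7, 8, 16, 18, 20, 25], requiring 6 comparisons. The merge step runs in O(n) time where n is the total number of elements.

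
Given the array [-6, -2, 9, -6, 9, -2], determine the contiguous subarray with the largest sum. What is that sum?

Using Kadane's algorithm on [-6, -2, 9, -6, 9, -2]:

Scanning through the array:
Position 1 (value -2): max_ending_here = -2, max_so_far = -2
Position 2 (value 9): max_ending_here = 9, max_so_far = 9
Position 3 (value -6): max_ending_here = 3, max_so_far = 9
Position 4 (value 9): max_ending_here = 12, max_so_far = 12
Position 5 (value -2): max_ending_here = 10, max_so_far = 12

Maximum subarray: [9, -6, 9]
Maximum sum: 12

The maximum subarray is [9, -6, 9] with sum 12. This subarray runs from index 2 to index 4.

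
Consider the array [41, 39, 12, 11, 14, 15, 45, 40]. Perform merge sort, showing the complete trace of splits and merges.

Merge sort trace:

Split: [41, 39, 12, 11, 14, 15, 45, 40] -> [41, 39, 12, 11] and [14, 15, 45, 40]
  Split: [41, 39, 12, 11] -> [41, 39] and [12, 11]
    Split: [41, 39] -> [41] and [39]
    Merge: [41] + [39] -> [39, 41]
    Split: [12, 11] -> [12] and [11]
    Merge: [12] + [11] -> [11, 12]
  Merge: [39, 41] + [11, 12] -> [11, 12, 39, 41]
  Split: [14, 15, 45, 40] -> [14, 15] and [45, 40]
    Split: [14, 15] -> [14] and [15]
    Merge: [14] + [15] -> [14, 15]
    Split: [45, 40] -> [45] and [40]
    Merge: [45] + [40] -> [40, 45]
  Merge: [14, 15] + [40, 45] -> [14, 15, 40, 45]
Merge: [11, 12, 39, 41] + [14, 15, 40, 45] -> [11, 12, 14, 15, 39, 40, 41, 45]

Final sorted array: [11, 12, 14, 15, 39, 40, 41, 45]

The merge sort proceeds by recursively splitting the array and merging sorted halves.
After all merges, the sorted array is [11, 12, 14, 15, 39, 40, 41, 45].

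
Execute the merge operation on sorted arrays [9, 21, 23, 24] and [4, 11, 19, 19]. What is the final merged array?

Merging process:

Compare 9 vs 4: take 4 from right. Merged: [4]
Compare 9 vs 11: take 9 from left. Merged: [4, 9]
Compare 21 vs 11: take 11 from right. Merged: [4, 9, 11]
Compare 21 vs 19: take 19 from right. Merged: [4, 9, 11, 19]
Compare 21 vs 19: take 19 from right. Merged: [4, 9, 11, 19, 19]
Append remaining from left: [21, 23, 24]. Merged: [4, 9, 11, 19, 19, 21, 23, 24]

Final merged array: [4, 9, 11, 19, 19, 21, 23, 24]
Total comparisons: 5

The merged array is [4, 9, 11, 19, 19, 21, 23, 24], requiring 5 comparisons. The merge step runs in O(n) time where n is the total number of elements.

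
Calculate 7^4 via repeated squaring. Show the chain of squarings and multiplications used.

Computing 7^4 by squaring (build up from 7^1; each line after the first costs one multiplication):

7^1 = 7
7^2 = (7^1)^2 = 7^2 = 49
7^4 = (7^2)^2 = 49^2 = 2401

Result: 2401
Multiplications needed: 2 (2 lines after 7^1)

7^4 = 2401. Using exponentiation by squaring, this requires 2 multiplications. The key idea: if the exponent is even, square the half-power; if odd, multiply by the base once.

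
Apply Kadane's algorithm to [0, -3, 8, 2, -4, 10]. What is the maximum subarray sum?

Using Kadane's algorithm on [0, -3, 8, 2, -4, 10]:

Scanning through the array:
Position 1 (value -3): max_ending_here = -3, max_so_far = 0
Position 2 (value 8): max_ending_here = 8, max_so_far = 8
Position 3 (value 2): max_ending_here = 10, max_so_far = 10
Position 4 (value -4): max_ending_here = 6, max_so_far = 10
Position 5 (value 10): max_ending_here = 16, max_so_far = 16

Maximum subarray: [8, 2, -4, 10]
Maximum sum: 16

The maximum subarray is [8, 2, -4, 10] with sum 16. This subarray runs from index 2 to index 5.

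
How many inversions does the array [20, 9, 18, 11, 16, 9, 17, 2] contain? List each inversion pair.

Finding inversions in [20, 9, 18, 11, 16, 9, 17, 2]:

(0, 1): arr[0]=20 > arr[1]=9
(0, 2): arr[0]=20 > arr[2]=18
(0, 3): arr[0]=20 > arr[3]=11
(0, 4): arr[0]=20 > arr[4]=16
(0, 5): arr[0]=20 > arr[5]=9
(0, 6): arr[0]=20 > arr[6]=17
(0, 7): arr[0]=20 > arr[7]=2
(1, 7): arr[1]=9 > arr[7]=2
(2, 3): arr[2]=18 > arr[3]=11
(2, 4): arr[2]=18 > arr[4]=16
(2, 5): arr[2]=18 > arr[5]=9
(2, 6): arr[2]=18 > arr[6]=17
(2, 7): arr[2]=18 > arr[7]=2
(3, 5): arr[3]=11 > arr[5]=9
(3, 7): arr[3]=11 > arr[7]=2
(4, 5): arr[4]=16 > arr[5]=9
(4, 7): arr[4]=16 > arr[7]=2
(5, 7): arr[5]=9 > arr[7]=2
(6, 7): arr[6]=17 > arr[7]=2

Total inversions: 19

The array has 19 inversion(s): (0,1), (0,2), (0,3), (0,4), (0,5), (0,6), (0,7), (1,7), (2,3), (2,4), (2,5), (2,6), (2,7), (3,5), (3,7), (4,5), (4,7), (5,7), (6,7). Each pair (i,j) satisfies i < j and arr[i] > arr[j].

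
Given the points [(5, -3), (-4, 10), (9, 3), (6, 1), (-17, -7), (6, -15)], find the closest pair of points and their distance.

Computing all pairwise distances among 6 points:

d((5, -3), (-4, 10)) = 15.8114
d((5, -3), (9, 3)) = 7.2111
d((5, -3), (6, 1)) = 4.1231
d((5, -3), (-17, -7)) = 22.3607
d((5, -3), (6, -15)) = 12.0416
d((-4, 10), (9, 3)) = 14.7648
d((-4, 10), (6, 1)) = 13.4536
d((-4, 10), (-17, -7)) = 21.4009
d((-4, 10), (6, -15)) = 26.9258
d((9, 3), (6, 1)) = 3.6056 <-- minimum
d((9, 3), (-17, -7)) = 27.8568
d((9, 3), (6, -15)) = 18.2483
d((6, 1), (-17, -7)) = 24.3516
d((6, 1), (6, -15)) = 16.0
d((-17, -7), (6, -15)) = 24.3516

Closest pair: (9, 3) and (6, 1) with distance 3.6056

The closest pair is (9, 3) and (6, 1) with Euclidean distance 3.6056. For 6 points, brute-force pairwise comparison is shown above. For large n, the divide-and-conquer algorithm (sort by x, recurse on halves, check the dividing strip) achieves O(n log n).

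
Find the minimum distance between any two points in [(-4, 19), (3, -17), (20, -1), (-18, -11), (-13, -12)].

Computing all pairwise distances among 5 points:

d((-4, 19), (3, -17)) = 36.6742
d((-4, 19), (20, -1)) = 31.241
d((-4, 19), (-18, -11)) = 33.1059
d((-4, 19), (-13, -12)) = 32.28
d((3, -17), (20, -1)) = 23.3452
d((3, -17), (-18, -11)) = 21.8403
d((3, -17), (-13, -12)) = 16.7631
d((20, -1), (-18, -11)) = 39.2938
d((20, -1), (-13, -12)) = 34.7851
d((-18, -11), (-13, -12)) = 5.099 <-- minimum

Closest pair: (-18, -11) and (-13, -12) with distance 5.099

The closest pair is (-18, -11) and (-13, -12) with Euclidean distance 5.099. For 5 points, brute-force pairwise comparison is shown above. For large n, the divide-and-conquer algorithm (sort by x, recurse on halves, check the dividing strip) achieves O(n log n).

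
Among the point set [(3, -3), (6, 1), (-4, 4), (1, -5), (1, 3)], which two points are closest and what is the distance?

Computing all pairwise distances among 5 points:

d((3, -3), (6, 1)) = 5.0
d((3, -3), (-4, 4)) = 9.8995
d((3, -3), (1, -5)) = 2.8284 <-- minimum
d((3, -3), (1, 3)) = 6.3246
d((6, 1), (-4, 4)) = 10.4403
d((6, 1), (1, -5)) = 7.8102
d((6, 1), (1, 3)) = 5.3852
d((-4, 4), (1, -5)) = 10.2956
d((-4, 4), (1, 3)) = 5.099
d((1, -5), (1, 3)) = 8.0

Closest pair: (3, -3) and (1, -5) with distance 2.8284

The closest pair is (3, -3) and (1, -5) with Euclidean distance 2.8284. For 5 points, brute-force pairwise comparison is shown above. For large n, the divide-and-conquer algorithm (sort by x, recurse on halves, check the dividing strip) achieves O(n log n).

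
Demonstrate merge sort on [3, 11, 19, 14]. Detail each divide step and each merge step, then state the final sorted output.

Merge sort trace:

Split: [3, 11, 19, 14] -> [3, 11] and [19, 14]
  Split: [3, 11] -> [3] and [11]
  Merge: [3] + [11] -> [3, 11]
  Split: [19, 14] -> [19] and [14]
  Merge: [19] + [14] -> [14, 19]
Merge: [3, 11] + [14, 19] -> [3, 11, 14, 19]

Final sorted array: [3, 11, 14, 19]

The merge sort proceeds by recursively splitting the array and merging sorted halves.
After all merges, the sorted array is [3, 11, 14, 19].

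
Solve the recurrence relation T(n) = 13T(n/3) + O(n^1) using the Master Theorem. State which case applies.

Master Theorem for T(n) = 13T(n/3) + O(n^1):

a = 13, b = 3, c = 1
log_b(a) = log_3(13) = 2.3347

Case 1: c = 1 < log_3(13) = 2.3347
T(n) = O(n^(log_3 13))

For T(n) = 13T(n/3) + O(n^1): log_3(13) = 2.3347. This is Case 1 of the Master Theorem (c < log_b(a), work dominated by leaves), giving O(n^(log_3 13)).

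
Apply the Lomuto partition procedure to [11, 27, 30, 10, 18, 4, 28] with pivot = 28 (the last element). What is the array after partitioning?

Lomuto partition with pivot = 28:

Initial array: [11, 27, 30, 10, 18, 4, 28]

arr[0]=11 <= 28: swap with position 0, array becomes [11, 27, 30, 10, 18, 4, 28]
arr[1]=27 <= 28: swap with position 1, array becomes [11, 27, 30, 10, 18, 4, 28]
arr[2]=30 > 28: no swap
arr[3]=10 <= 28: swap with position 2, array becomes [11, 27, 10, 30, 18, 4, 28]
arr[4]=18 <= 28: swap with position 3, array becomes [11, 27, 10, 18, 30, 4, 28]
arr[5]=4 <= 28: swap with position 4, array becomes [11, 27, 10, 18, 4, 30, 28]

Place pivot at position 5: [11, 27, 10, 18, 4, 28, 30]
Pivot position: 5

After partitioning with pivot 28, the array becomes [11, 27, 10, 18, 4, 28, 30]. The pivot is placed at index 5. All elements to the left of the pivot are <= 28, and all elements to the right are > 28.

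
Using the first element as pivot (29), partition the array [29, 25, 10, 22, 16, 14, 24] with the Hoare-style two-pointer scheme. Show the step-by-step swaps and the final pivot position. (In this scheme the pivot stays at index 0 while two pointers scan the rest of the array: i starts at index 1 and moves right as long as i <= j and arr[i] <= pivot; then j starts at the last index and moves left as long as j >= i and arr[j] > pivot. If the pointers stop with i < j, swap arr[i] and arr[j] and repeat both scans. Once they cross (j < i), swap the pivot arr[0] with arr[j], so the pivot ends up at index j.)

Hoare-style two-pointer partition with pivot = 29:

Initial array: [29, 25, 10, 22, 16, 14, 24]

Pointers start at i = 1, j = 6.
i ends at 7, j ends at 6: the pointers have crossed (j < i), so scanning stops.

Swap pivot arr[0] with arr[6] to place pivot at position 6: [24, 25, 10, 22, 16, 14, 29]
Pivot position: 6

After partitioning with pivot 29, the array becomes [24, 25, 10, 22, 16, 14, 29]. The pivot is placed at index 6. All elements to the left of the pivot are <= 29, and all elements to the right are > 29.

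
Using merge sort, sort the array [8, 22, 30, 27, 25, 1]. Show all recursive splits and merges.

Merge sort trace:

Split: [8, 22, 30, 27, 25, 1] -> [8, 22, 30] and [27, 25, 1]
  Split: [8, 22, 30] -> [8] and [22, 30]
    Split: [22, 30] -> [22] and [30]
    Merge: [22] + [30] -> [22, 30]
  Merge: [8] + [22, 30] -> [8, 22, 30]
  Split: [27, 25, 1] -> [27] and [25, 1]
    Split: [25, 1] -> [25] and [1]
    Merge: [25] + [1] -> [1, 25]
  Merge: [27] + [1, 25] -> [1, 25, 27]
Merge: [8, 22, 30] + [1, 25, 27] -> [1, 8, 22, 25, 27, 30]

Final sorted array: [1, 8, 22, 25, 27, 30]

The merge sort proceeds by recursively splitting the array and merging sorted halves.
After all merges, the sorted array is [1, 8, 22, 25, 27, 30].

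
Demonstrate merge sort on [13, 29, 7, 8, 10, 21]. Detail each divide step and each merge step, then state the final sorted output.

Merge sort trace:

Split: [13, 29, 7, 8, 10, 21] -> [13, 29, 7] and [8, 10, 21]
  Split: [13, 29, 7] -> [13] and [29, 7]
    Split: [29, 7] -> [29] and [7]
    Merge: [29] + [7] -> [7, 29]
  Merge: [13] + [7, 29] -> [7, 13, 29]
  Split: [8, 10, 21] -> [8] and [10, 21]
    Split: [10, 21] -> [10] and [21]
    Merge: [10] + [21] -> [10, 21]
  Merge: [8] + [10, 21] -> [8, 10, 21]
Merge: [7, 13, 29] + [8, 10, 21] -> [7, 8, 10, 13, 21, 29]

Final sorted array: [7, 8, 10, 13, 21, 29]

The merge sort proceeds by recursively splitting the array and merging sorted halves.
After all merges, the sorted array is [7, 8, 10, 13, 21, 29].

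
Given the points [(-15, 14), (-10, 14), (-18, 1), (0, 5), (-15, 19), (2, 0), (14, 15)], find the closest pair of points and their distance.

Computing all pairwise distances among 7 points:

d((-15, 14), (-10, 14)) = 5.0 <-- minimum
d((-15, 14), (-18, 1)) = 13.3417
d((-15, 14), (0, 5)) = 17.4929
d((-15, 14), (-15, 19)) = 5.0 <-- minimum
d((-15, 14), (2, 0)) = 22.0227
d((-15, 14), (14, 15)) = 29.0172
d((-10, 14), (-18, 1)) = 15.2643
d((-10, 14), (0, 5)) = 13.4536
d((-10, 14), (-15, 19)) = 7.0711
d((-10, 14), (2, 0)) = 18.4391
d((-10, 14), (14, 15)) = 24.0208
d((-18, 1), (0, 5)) = 18.4391
d((-18, 1), (-15, 19)) = 18.2483
d((-18, 1), (2, 0)) = 20.025
d((-18, 1), (14, 15)) = 34.9285
d((0, 5), (-15, 19)) = 20.5183
d((0, 5), (2, 0)) = 5.3852
d((0, 5), (14, 15)) = 17.2047
d((-15, 19), (2, 0)) = 25.4951
d((-15, 19), (14, 15)) = 29.2746
d((2, 0), (14, 15)) = 19.2094

Minimum distance: 5.0 (tie among 2 pairs: (-15, 14) and (-10, 14); (-15, 14) and (-15, 19))

The minimum Euclidean distance is 5.0. There is a tie: 2 pairs achieve this minimum — (-15, 14) and (-10, 14); (-15, 14) and (-15, 19). Any of these is a valid closest pair. For 7 points, brute-force pairwise comparison is shown above. For large n, the divide-and-conquer algorithm (sort by x, recurse on halves, check the dividing strip) achieves O(n log n).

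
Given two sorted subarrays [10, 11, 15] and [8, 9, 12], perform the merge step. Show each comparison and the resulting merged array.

Merging process:

Compare 10 vs 8: take 8 from right. Merged: [8]
Compare 10 vs 9: take 9 from right. Merged: [8, 9]
Compare 10 vs 12: take 10 from left. Merged: [8, 9, 10]
Compare 11 vs 12: take 11 from left. Merged: [8, 9, 10, 11]
Compare 15 vs 12: take 12 from right. Merged: [8, 9, 10, 11, 12]
Append remaining from left: [15]. Merged: [8, 9, 10, 11, 12, 15]

Final merged array: [8, 9, 10, 11, 12, 15]
Total comparisons: 5

The merged array is [8, 9, 10, 11, 12, 15], requiring 5 comparisons. The merge step runs in O(n) time where n is the total number of elements.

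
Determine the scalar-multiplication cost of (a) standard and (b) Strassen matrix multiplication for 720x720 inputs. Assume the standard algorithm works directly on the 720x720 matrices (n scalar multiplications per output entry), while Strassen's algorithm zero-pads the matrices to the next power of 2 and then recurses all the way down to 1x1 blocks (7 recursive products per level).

Matrix multiplication for 720x720 matrices:

Strassen's algorithm requires power-of-2 dimensions. Pad 720x720 to 1024x1024 (next power of 2).

Standard algorithm: 720^3 = 373248000 multiplications
Strassen's algorithm: 7^(log2(1024)) = 7^10 = 282475249 multiplications
Savings: 373248000 - 282475249 = 90772751 multiplications

Standard: 373248000 multiplications (720^3). Strassen: 282475249 multiplications (7^10, after padding to 1024x1024). Strassen reduces 8 recursive multiplications to 7 at each level.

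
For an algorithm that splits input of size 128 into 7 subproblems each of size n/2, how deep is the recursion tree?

For divide and conquer with division factor 2:

Problem sizes at each level:
Level 0: 128
Level 1: 64
Level 2: 32
Level 3: 16
Level 4: 8
Level 5: 4
Level 6: 2
Level 7: 1

The root is level 0 and the size-1 base case is level 7 (the tree spans levels 0 through 7, i.e. 8 levels counting the root), so the depth is the number of divisions: log_2(128) = 7

The recursion tree depth is log_2(128) = 7. At each level, the problem size is divided by 2, so it takes 7 divisions to reduce to a base case of size 1. The algorithm makes 7 recursive calls at each level.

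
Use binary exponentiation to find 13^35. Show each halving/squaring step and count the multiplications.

Computing 13^35 by squaring (build up from 13^1; each line after the first costs one multiplication):

13^1 = 13
13^2 = (13^1)^2 = 13^2 = 169
13^4 = (13^2)^2 = 169^2 = 28561
13^8 = (13^4)^2 = 28561^2 = 815730721
13^16 = (13^8)^2 = 815730721^2 = 665416609183179841
13^17 = 13 * 13^16 = 13 * 665416609183179841 = 8650415919381337933
13^34 = (13^17)^2 = 8650415919381337933^2 = 74829695578286078013428929473144712489
13^35 = 13 * 13^34 = 13 * 74829695578286078013428929473144712489 = 972786042517719014174576083150881262357

Result: 972786042517719014174576083150881262357
Multiplications needed: 7 (7 lines after 13^1)

13^35 = 972786042517719014174576083150881262357. Using exponentiation by squaring, this requires 7 multiplications. The key idea: if the exponent is even, square the half-power; if odd, multiply by the base once.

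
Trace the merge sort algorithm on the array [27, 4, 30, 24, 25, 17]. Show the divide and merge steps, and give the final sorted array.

Merge sort trace:

Split: [27, 4, 30, 24, 25, 17] -> [27, 4, 30] and [24, 25, 17]
  Split: [27, 4, 30] -> [27] and [4, 30]
    Split: [4, 30] -> [4] and [30]
    Merge: [4] + [30] -> [4, 30]
  Merge: [27] + [4, 30] -> [4, 27, 30]
  Split: [24, 25, 17] -> [24] and [25, 17]
    Split: [25, 17] -> [25] and [17]
    Merge: [25] + [17] -> [17, 25]
  Merge: [24] + [17, 25] -> [17, 24, 25]
Merge: [4, 27, 30] + [17, 24, 25] -> [4, 17, 24, 25, 27, 30]

Final sorted array: [4, 17, 24, 25, 27, 30]

The merge sort proceeds by recursively splitting the array and merging sorted halves.
After all merges, the sorted array is [4, 17, 24, 25, 27, 30].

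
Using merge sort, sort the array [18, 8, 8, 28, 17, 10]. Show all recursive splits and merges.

Merge sort trace:

Split: [18, 8, 8, 28, 17, 10] -> [18, 8, 8] and [28, 17, 10]
  Split: [18, 8, 8] -> [18] and [8, 8]
    Split: [8, 8] -> [8] and [8]
    Merge: [8] + [8] -> [8, 8]
  Merge: [18] + [8, 8] -> [8, 8, 18]
  Split: [28, 17, 10] -> [28] and [17, 10]
    Split: [17, 10] -> [17] and [10]
    Merge: [17] + [10] -> [10, 17]
  Merge: [28] + [10, 17] -> [10, 17, 28]
Merge: [8, 8, 18] + [10, 17, 28] -> [8, 8, 10, 17, 18, 28]

Final sorted array: [8, 8, 10, 17, 18, 28]

The merge sort proceeds by recursively splitting the array and merging sorted halves.
After all merges, the sorted array is [8, 8, 10, 17, 18, 28].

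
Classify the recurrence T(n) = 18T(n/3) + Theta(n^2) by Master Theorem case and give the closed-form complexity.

Master Theorem for T(n) = 18T(n/3) + O(n^2):

a = 18, b = 3, c = 2
log_b(a) = log_3(18) = 2.6309

Case 1: c = 2 < log_3(18) = 2.6309
T(n) = O(n^(log_3 18))

For T(n) = 18T(n/3) + O(n^2): log_3(18) = 2.6309. This is Case 1 of the Master Theorem (c < log_b(a), work dominated by leaves), giving O(n^(log_3 18)).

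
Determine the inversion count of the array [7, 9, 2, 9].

Finding inversions in [7, 9, 2, 9]:

(0, 2): arr[0]=7 > arr[2]=2
(1, 2): arr[1]=9 > arr[2]=2

Total inversions: 2

The array has 2 inversion(s): (0,2), (1,2). Each pair (i,j) satisfies i < j and arr[i] > arr[j].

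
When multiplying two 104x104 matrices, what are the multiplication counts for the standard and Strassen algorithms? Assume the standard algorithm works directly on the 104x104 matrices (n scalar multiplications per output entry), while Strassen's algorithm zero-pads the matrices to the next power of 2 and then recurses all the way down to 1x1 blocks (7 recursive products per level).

Matrix multiplication for 104x104 matrices:

Strassen's algorithm requires power-of-2 dimensions. Pad 104x104 to 128x128 (next power of 2).

Standard algorithm: 104^3 = 1124864 multiplications
Strassen's algorithm: 7^(log2(128)) = 7^7 = 823543 multiplications
Savings: 1124864 - 823543 = 301321 multiplications

Standard: 1124864 multiplications (104^3). Strassen: 823543 multiplications (7^7, after padding to 128x128). Strassen reduces 8 recursive multiplications to 7 at each level.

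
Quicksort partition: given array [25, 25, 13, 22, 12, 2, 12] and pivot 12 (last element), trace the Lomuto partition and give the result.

Lomuto partition with pivot = 12:

Initial array: [25, 25, 13, 22, 12, 2, 12]

arr[0]=25 > 12: no swap
arr[1]=25 > 12: no swap
arr[2]=13 > 12: no swap
arr[3]=22 > 12: no swap
arr[4]=12 <= 12: swap with position 0, array becomes [12, 25, 13, 22, 25, 2, 12]
arr[5]=2 <= 12: swap with position 1, array becomes [12, 2, 13, 22, 25, 25, 12]

Place pivot at position 2: [12, 2, 12, 22, 25, 25, 13]
Pivot position: 2

After partitioning with pivot 12, the array becomes [12, 2, 12, 22, 25, 25, 13]. The pivot is placed at index 2. All elements to the left of the pivot are <= 12, and all elements to the right are > 12.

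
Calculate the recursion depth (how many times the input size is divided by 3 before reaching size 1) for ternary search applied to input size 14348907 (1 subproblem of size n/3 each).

For divide and conquer with division factor 3:

Problem sizes at each level:
Level 0: 14348907
Level 1: 4782969
Level 2: 1594323
Level 3: 531441
Level 4: 177147
Level 5: 59049
Level 6: 19683
Level 7: 6561
Level 8: 2187
Level 9: 729
Level 10: 243
Level 11: 81
Level 12: 27
Level 13: 9
Level 14: 3
Level 15: 1

The root is level 0 and the size-1 base case is level 15 (the tree spans levels 0 through 15, i.e. 16 levels counting the root), so the depth is the number of divisions: log_3(14348907) = 15

The recursion tree depth is log_3(14348907) = 15. At each level, the problem size is divided by 3, so it takes 15 divisions to reduce to a base case of size 1. The algorithm makes 1 recursive call at each level.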